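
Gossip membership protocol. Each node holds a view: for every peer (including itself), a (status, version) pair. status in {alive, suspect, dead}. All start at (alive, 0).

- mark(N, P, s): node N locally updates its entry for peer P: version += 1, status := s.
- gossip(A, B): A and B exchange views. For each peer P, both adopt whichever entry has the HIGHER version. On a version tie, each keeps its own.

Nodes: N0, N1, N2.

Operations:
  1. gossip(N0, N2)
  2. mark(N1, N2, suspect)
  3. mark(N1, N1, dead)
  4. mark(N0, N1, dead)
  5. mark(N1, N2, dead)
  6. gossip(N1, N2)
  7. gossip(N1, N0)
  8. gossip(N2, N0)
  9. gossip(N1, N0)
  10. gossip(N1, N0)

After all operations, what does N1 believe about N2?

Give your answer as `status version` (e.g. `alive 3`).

Answer: dead 2

Derivation:
Op 1: gossip N0<->N2 -> N0.N0=(alive,v0) N0.N1=(alive,v0) N0.N2=(alive,v0) | N2.N0=(alive,v0) N2.N1=(alive,v0) N2.N2=(alive,v0)
Op 2: N1 marks N2=suspect -> (suspect,v1)
Op 3: N1 marks N1=dead -> (dead,v1)
Op 4: N0 marks N1=dead -> (dead,v1)
Op 5: N1 marks N2=dead -> (dead,v2)
Op 6: gossip N1<->N2 -> N1.N0=(alive,v0) N1.N1=(dead,v1) N1.N2=(dead,v2) | N2.N0=(alive,v0) N2.N1=(dead,v1) N2.N2=(dead,v2)
Op 7: gossip N1<->N0 -> N1.N0=(alive,v0) N1.N1=(dead,v1) N1.N2=(dead,v2) | N0.N0=(alive,v0) N0.N1=(dead,v1) N0.N2=(dead,v2)
Op 8: gossip N2<->N0 -> N2.N0=(alive,v0) N2.N1=(dead,v1) N2.N2=(dead,v2) | N0.N0=(alive,v0) N0.N1=(dead,v1) N0.N2=(dead,v2)
Op 9: gossip N1<->N0 -> N1.N0=(alive,v0) N1.N1=(dead,v1) N1.N2=(dead,v2) | N0.N0=(alive,v0) N0.N1=(dead,v1) N0.N2=(dead,v2)
Op 10: gossip N1<->N0 -> N1.N0=(alive,v0) N1.N1=(dead,v1) N1.N2=(dead,v2) | N0.N0=(alive,v0) N0.N1=(dead,v1) N0.N2=(dead,v2)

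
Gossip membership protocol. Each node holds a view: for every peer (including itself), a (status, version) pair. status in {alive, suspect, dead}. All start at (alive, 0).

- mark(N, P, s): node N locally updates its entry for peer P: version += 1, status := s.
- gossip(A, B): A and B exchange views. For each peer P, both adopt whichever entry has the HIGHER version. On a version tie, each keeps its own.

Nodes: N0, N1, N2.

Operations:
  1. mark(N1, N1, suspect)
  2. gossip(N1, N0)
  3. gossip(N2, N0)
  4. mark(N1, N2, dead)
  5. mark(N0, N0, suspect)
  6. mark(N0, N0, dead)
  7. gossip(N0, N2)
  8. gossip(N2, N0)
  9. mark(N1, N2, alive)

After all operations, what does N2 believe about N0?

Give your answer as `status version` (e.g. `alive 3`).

Answer: dead 2

Derivation:
Op 1: N1 marks N1=suspect -> (suspect,v1)
Op 2: gossip N1<->N0 -> N1.N0=(alive,v0) N1.N1=(suspect,v1) N1.N2=(alive,v0) | N0.N0=(alive,v0) N0.N1=(suspect,v1) N0.N2=(alive,v0)
Op 3: gossip N2<->N0 -> N2.N0=(alive,v0) N2.N1=(suspect,v1) N2.N2=(alive,v0) | N0.N0=(alive,v0) N0.N1=(suspect,v1) N0.N2=(alive,v0)
Op 4: N1 marks N2=dead -> (dead,v1)
Op 5: N0 marks N0=suspect -> (suspect,v1)
Op 6: N0 marks N0=dead -> (dead,v2)
Op 7: gossip N0<->N2 -> N0.N0=(dead,v2) N0.N1=(suspect,v1) N0.N2=(alive,v0) | N2.N0=(dead,v2) N2.N1=(suspect,v1) N2.N2=(alive,v0)
Op 8: gossip N2<->N0 -> N2.N0=(dead,v2) N2.N1=(suspect,v1) N2.N2=(alive,v0) | N0.N0=(dead,v2) N0.N1=(suspect,v1) N0.N2=(alive,v0)
Op 9: N1 marks N2=alive -> (alive,v2)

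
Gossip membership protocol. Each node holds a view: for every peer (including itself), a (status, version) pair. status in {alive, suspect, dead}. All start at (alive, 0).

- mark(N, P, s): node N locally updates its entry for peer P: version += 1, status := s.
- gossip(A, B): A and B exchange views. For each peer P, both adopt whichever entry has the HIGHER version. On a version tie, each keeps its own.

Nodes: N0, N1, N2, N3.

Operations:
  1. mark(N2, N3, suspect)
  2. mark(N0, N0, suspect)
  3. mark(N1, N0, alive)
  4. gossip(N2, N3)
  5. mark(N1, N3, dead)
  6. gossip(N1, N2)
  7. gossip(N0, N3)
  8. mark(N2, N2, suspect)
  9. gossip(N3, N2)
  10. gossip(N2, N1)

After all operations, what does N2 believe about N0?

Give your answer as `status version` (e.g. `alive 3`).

Op 1: N2 marks N3=suspect -> (suspect,v1)
Op 2: N0 marks N0=suspect -> (suspect,v1)
Op 3: N1 marks N0=alive -> (alive,v1)
Op 4: gossip N2<->N3 -> N2.N0=(alive,v0) N2.N1=(alive,v0) N2.N2=(alive,v0) N2.N3=(suspect,v1) | N3.N0=(alive,v0) N3.N1=(alive,v0) N3.N2=(alive,v0) N3.N3=(suspect,v1)
Op 5: N1 marks N3=dead -> (dead,v1)
Op 6: gossip N1<->N2 -> N1.N0=(alive,v1) N1.N1=(alive,v0) N1.N2=(alive,v0) N1.N3=(dead,v1) | N2.N0=(alive,v1) N2.N1=(alive,v0) N2.N2=(alive,v0) N2.N3=(suspect,v1)
Op 7: gossip N0<->N3 -> N0.N0=(suspect,v1) N0.N1=(alive,v0) N0.N2=(alive,v0) N0.N3=(suspect,v1) | N3.N0=(suspect,v1) N3.N1=(alive,v0) N3.N2=(alive,v0) N3.N3=(suspect,v1)
Op 8: N2 marks N2=suspect -> (suspect,v1)
Op 9: gossip N3<->N2 -> N3.N0=(suspect,v1) N3.N1=(alive,v0) N3.N2=(suspect,v1) N3.N3=(suspect,v1) | N2.N0=(alive,v1) N2.N1=(alive,v0) N2.N2=(suspect,v1) N2.N3=(suspect,v1)
Op 10: gossip N2<->N1 -> N2.N0=(alive,v1) N2.N1=(alive,v0) N2.N2=(suspect,v1) N2.N3=(suspect,v1) | N1.N0=(alive,v1) N1.N1=(alive,v0) N1.N2=(suspect,v1) N1.N3=(dead,v1)

Answer: alive 1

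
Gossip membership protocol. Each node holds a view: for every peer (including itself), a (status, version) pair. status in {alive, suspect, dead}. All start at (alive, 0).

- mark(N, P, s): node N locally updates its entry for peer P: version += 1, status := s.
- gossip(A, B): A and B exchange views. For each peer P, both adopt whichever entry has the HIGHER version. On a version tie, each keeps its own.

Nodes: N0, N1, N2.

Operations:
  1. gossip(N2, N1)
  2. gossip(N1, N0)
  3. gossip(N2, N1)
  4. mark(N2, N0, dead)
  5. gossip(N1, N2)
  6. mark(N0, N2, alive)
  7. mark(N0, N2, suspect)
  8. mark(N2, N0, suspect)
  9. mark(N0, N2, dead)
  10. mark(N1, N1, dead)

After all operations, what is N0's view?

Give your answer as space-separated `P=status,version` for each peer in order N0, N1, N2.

Op 1: gossip N2<->N1 -> N2.N0=(alive,v0) N2.N1=(alive,v0) N2.N2=(alive,v0) | N1.N0=(alive,v0) N1.N1=(alive,v0) N1.N2=(alive,v0)
Op 2: gossip N1<->N0 -> N1.N0=(alive,v0) N1.N1=(alive,v0) N1.N2=(alive,v0) | N0.N0=(alive,v0) N0.N1=(alive,v0) N0.N2=(alive,v0)
Op 3: gossip N2<->N1 -> N2.N0=(alive,v0) N2.N1=(alive,v0) N2.N2=(alive,v0) | N1.N0=(alive,v0) N1.N1=(alive,v0) N1.N2=(alive,v0)
Op 4: N2 marks N0=dead -> (dead,v1)
Op 5: gossip N1<->N2 -> N1.N0=(dead,v1) N1.N1=(alive,v0) N1.N2=(alive,v0) | N2.N0=(dead,v1) N2.N1=(alive,v0) N2.N2=(alive,v0)
Op 6: N0 marks N2=alive -> (alive,v1)
Op 7: N0 marks N2=suspect -> (suspect,v2)
Op 8: N2 marks N0=suspect -> (suspect,v2)
Op 9: N0 marks N2=dead -> (dead,v3)
Op 10: N1 marks N1=dead -> (dead,v1)

Answer: N0=alive,0 N1=alive,0 N2=dead,3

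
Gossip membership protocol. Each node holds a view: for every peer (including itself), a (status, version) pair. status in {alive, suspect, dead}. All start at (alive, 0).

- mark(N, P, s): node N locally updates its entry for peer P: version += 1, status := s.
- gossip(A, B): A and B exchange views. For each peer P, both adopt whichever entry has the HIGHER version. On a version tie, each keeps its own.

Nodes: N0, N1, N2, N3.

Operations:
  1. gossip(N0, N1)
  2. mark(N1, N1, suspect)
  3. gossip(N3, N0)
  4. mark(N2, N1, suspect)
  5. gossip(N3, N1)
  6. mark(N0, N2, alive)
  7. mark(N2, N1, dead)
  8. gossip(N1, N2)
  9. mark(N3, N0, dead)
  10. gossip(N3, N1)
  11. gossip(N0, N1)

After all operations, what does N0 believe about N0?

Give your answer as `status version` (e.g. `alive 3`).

Answer: dead 1

Derivation:
Op 1: gossip N0<->N1 -> N0.N0=(alive,v0) N0.N1=(alive,v0) N0.N2=(alive,v0) N0.N3=(alive,v0) | N1.N0=(alive,v0) N1.N1=(alive,v0) N1.N2=(alive,v0) N1.N3=(alive,v0)
Op 2: N1 marks N1=suspect -> (suspect,v1)
Op 3: gossip N3<->N0 -> N3.N0=(alive,v0) N3.N1=(alive,v0) N3.N2=(alive,v0) N3.N3=(alive,v0) | N0.N0=(alive,v0) N0.N1=(alive,v0) N0.N2=(alive,v0) N0.N3=(alive,v0)
Op 4: N2 marks N1=suspect -> (suspect,v1)
Op 5: gossip N3<->N1 -> N3.N0=(alive,v0) N3.N1=(suspect,v1) N3.N2=(alive,v0) N3.N3=(alive,v0) | N1.N0=(alive,v0) N1.N1=(suspect,v1) N1.N2=(alive,v0) N1.N3=(alive,v0)
Op 6: N0 marks N2=alive -> (alive,v1)
Op 7: N2 marks N1=dead -> (dead,v2)
Op 8: gossip N1<->N2 -> N1.N0=(alive,v0) N1.N1=(dead,v2) N1.N2=(alive,v0) N1.N3=(alive,v0) | N2.N0=(alive,v0) N2.N1=(dead,v2) N2.N2=(alive,v0) N2.N3=(alive,v0)
Op 9: N3 marks N0=dead -> (dead,v1)
Op 10: gossip N3<->N1 -> N3.N0=(dead,v1) N3.N1=(dead,v2) N3.N2=(alive,v0) N3.N3=(alive,v0) | N1.N0=(dead,v1) N1.N1=(dead,v2) N1.N2=(alive,v0) N1.N3=(alive,v0)
Op 11: gossip N0<->N1 -> N0.N0=(dead,v1) N0.N1=(dead,v2) N0.N2=(alive,v1) N0.N3=(alive,v0) | N1.N0=(dead,v1) N1.N1=(dead,v2) N1.N2=(alive,v1) N1.N3=(alive,v0)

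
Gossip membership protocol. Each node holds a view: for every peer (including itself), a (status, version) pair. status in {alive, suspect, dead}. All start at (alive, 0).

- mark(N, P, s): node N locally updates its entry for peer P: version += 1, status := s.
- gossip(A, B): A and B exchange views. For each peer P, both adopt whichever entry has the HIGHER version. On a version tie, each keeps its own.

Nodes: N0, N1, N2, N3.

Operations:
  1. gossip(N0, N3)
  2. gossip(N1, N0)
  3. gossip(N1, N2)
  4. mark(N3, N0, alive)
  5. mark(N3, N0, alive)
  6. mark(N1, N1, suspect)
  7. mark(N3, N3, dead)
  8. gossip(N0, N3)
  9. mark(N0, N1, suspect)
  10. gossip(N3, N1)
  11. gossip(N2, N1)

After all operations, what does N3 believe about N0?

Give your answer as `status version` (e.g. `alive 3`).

Answer: alive 2

Derivation:
Op 1: gossip N0<->N3 -> N0.N0=(alive,v0) N0.N1=(alive,v0) N0.N2=(alive,v0) N0.N3=(alive,v0) | N3.N0=(alive,v0) N3.N1=(alive,v0) N3.N2=(alive,v0) N3.N3=(alive,v0)
Op 2: gossip N1<->N0 -> N1.N0=(alive,v0) N1.N1=(alive,v0) N1.N2=(alive,v0) N1.N3=(alive,v0) | N0.N0=(alive,v0) N0.N1=(alive,v0) N0.N2=(alive,v0) N0.N3=(alive,v0)
Op 3: gossip N1<->N2 -> N1.N0=(alive,v0) N1.N1=(alive,v0) N1.N2=(alive,v0) N1.N3=(alive,v0) | N2.N0=(alive,v0) N2.N1=(alive,v0) N2.N2=(alive,v0) N2.N3=(alive,v0)
Op 4: N3 marks N0=alive -> (alive,v1)
Op 5: N3 marks N0=alive -> (alive,v2)
Op 6: N1 marks N1=suspect -> (suspect,v1)
Op 7: N3 marks N3=dead -> (dead,v1)
Op 8: gossip N0<->N3 -> N0.N0=(alive,v2) N0.N1=(alive,v0) N0.N2=(alive,v0) N0.N3=(dead,v1) | N3.N0=(alive,v2) N3.N1=(alive,v0) N3.N2=(alive,v0) N3.N3=(dead,v1)
Op 9: N0 marks N1=suspect -> (suspect,v1)
Op 10: gossip N3<->N1 -> N3.N0=(alive,v2) N3.N1=(suspect,v1) N3.N2=(alive,v0) N3.N3=(dead,v1) | N1.N0=(alive,v2) N1.N1=(suspect,v1) N1.N2=(alive,v0) N1.N3=(dead,v1)
Op 11: gossip N2<->N1 -> N2.N0=(alive,v2) N2.N1=(suspect,v1) N2.N2=(alive,v0) N2.N3=(dead,v1) | N1.N0=(alive,v2) N1.N1=(suspect,v1) N1.N2=(alive,v0) N1.N3=(dead,v1)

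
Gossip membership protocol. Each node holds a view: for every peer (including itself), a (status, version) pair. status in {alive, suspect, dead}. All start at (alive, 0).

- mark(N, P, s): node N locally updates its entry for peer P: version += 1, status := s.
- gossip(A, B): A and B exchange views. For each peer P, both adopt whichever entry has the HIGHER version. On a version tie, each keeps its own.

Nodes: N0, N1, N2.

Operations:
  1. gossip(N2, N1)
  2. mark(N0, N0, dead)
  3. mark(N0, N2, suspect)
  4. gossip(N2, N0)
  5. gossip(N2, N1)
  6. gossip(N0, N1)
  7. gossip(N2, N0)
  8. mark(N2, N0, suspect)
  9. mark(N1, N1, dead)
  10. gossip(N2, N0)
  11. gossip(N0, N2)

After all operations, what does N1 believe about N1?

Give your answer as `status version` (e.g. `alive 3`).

Answer: dead 1

Derivation:
Op 1: gossip N2<->N1 -> N2.N0=(alive,v0) N2.N1=(alive,v0) N2.N2=(alive,v0) | N1.N0=(alive,v0) N1.N1=(alive,v0) N1.N2=(alive,v0)
Op 2: N0 marks N0=dead -> (dead,v1)
Op 3: N0 marks N2=suspect -> (suspect,v1)
Op 4: gossip N2<->N0 -> N2.N0=(dead,v1) N2.N1=(alive,v0) N2.N2=(suspect,v1) | N0.N0=(dead,v1) N0.N1=(alive,v0) N0.N2=(suspect,v1)
Op 5: gossip N2<->N1 -> N2.N0=(dead,v1) N2.N1=(alive,v0) N2.N2=(suspect,v1) | N1.N0=(dead,v1) N1.N1=(alive,v0) N1.N2=(suspect,v1)
Op 6: gossip N0<->N1 -> N0.N0=(dead,v1) N0.N1=(alive,v0) N0.N2=(suspect,v1) | N1.N0=(dead,v1) N1.N1=(alive,v0) N1.N2=(suspect,v1)
Op 7: gossip N2<->N0 -> N2.N0=(dead,v1) N2.N1=(alive,v0) N2.N2=(suspect,v1) | N0.N0=(dead,v1) N0.N1=(alive,v0) N0.N2=(suspect,v1)
Op 8: N2 marks N0=suspect -> (suspect,v2)
Op 9: N1 marks N1=dead -> (dead,v1)
Op 10: gossip N2<->N0 -> N2.N0=(suspect,v2) N2.N1=(alive,v0) N2.N2=(suspect,v1) | N0.N0=(suspect,v2) N0.N1=(alive,v0) N0.N2=(suspect,v1)
Op 11: gossip N0<->N2 -> N0.N0=(suspect,v2) N0.N1=(alive,v0) N0.N2=(suspect,v1) | N2.N0=(suspect,v2) N2.N1=(alive,v0) N2.N2=(suspect,v1)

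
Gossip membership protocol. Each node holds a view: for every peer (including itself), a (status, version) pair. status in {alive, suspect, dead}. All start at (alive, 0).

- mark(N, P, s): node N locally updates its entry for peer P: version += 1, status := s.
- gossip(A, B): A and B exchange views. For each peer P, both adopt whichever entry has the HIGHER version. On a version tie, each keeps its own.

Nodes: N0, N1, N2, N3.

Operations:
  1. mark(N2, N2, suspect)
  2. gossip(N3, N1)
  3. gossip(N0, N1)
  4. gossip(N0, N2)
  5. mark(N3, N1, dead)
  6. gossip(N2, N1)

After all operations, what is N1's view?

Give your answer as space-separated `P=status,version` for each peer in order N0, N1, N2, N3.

Answer: N0=alive,0 N1=alive,0 N2=suspect,1 N3=alive,0

Derivation:
Op 1: N2 marks N2=suspect -> (suspect,v1)
Op 2: gossip N3<->N1 -> N3.N0=(alive,v0) N3.N1=(alive,v0) N3.N2=(alive,v0) N3.N3=(alive,v0) | N1.N0=(alive,v0) N1.N1=(alive,v0) N1.N2=(alive,v0) N1.N3=(alive,v0)
Op 3: gossip N0<->N1 -> N0.N0=(alive,v0) N0.N1=(alive,v0) N0.N2=(alive,v0) N0.N3=(alive,v0) | N1.N0=(alive,v0) N1.N1=(alive,v0) N1.N2=(alive,v0) N1.N3=(alive,v0)
Op 4: gossip N0<->N2 -> N0.N0=(alive,v0) N0.N1=(alive,v0) N0.N2=(suspect,v1) N0.N3=(alive,v0) | N2.N0=(alive,v0) N2.N1=(alive,v0) N2.N2=(suspect,v1) N2.N3=(alive,v0)
Op 5: N3 marks N1=dead -> (dead,v1)
Op 6: gossip N2<->N1 -> N2.N0=(alive,v0) N2.N1=(alive,v0) N2.N2=(suspect,v1) N2.N3=(alive,v0) | N1.N0=(alive,v0) N1.N1=(alive,v0) N1.N2=(suspect,v1) N1.N3=(alive,v0)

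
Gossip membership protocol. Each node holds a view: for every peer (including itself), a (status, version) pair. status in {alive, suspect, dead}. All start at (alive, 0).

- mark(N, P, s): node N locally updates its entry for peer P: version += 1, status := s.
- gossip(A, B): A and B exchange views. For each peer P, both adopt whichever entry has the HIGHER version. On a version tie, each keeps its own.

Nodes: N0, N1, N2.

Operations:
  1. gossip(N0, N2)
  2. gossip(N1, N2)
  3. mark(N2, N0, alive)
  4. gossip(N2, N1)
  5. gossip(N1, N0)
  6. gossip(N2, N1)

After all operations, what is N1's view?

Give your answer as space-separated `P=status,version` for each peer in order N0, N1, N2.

Op 1: gossip N0<->N2 -> N0.N0=(alive,v0) N0.N1=(alive,v0) N0.N2=(alive,v0) | N2.N0=(alive,v0) N2.N1=(alive,v0) N2.N2=(alive,v0)
Op 2: gossip N1<->N2 -> N1.N0=(alive,v0) N1.N1=(alive,v0) N1.N2=(alive,v0) | N2.N0=(alive,v0) N2.N1=(alive,v0) N2.N2=(alive,v0)
Op 3: N2 marks N0=alive -> (alive,v1)
Op 4: gossip N2<->N1 -> N2.N0=(alive,v1) N2.N1=(alive,v0) N2.N2=(alive,v0) | N1.N0=(alive,v1) N1.N1=(alive,v0) N1.N2=(alive,v0)
Op 5: gossip N1<->N0 -> N1.N0=(alive,v1) N1.N1=(alive,v0) N1.N2=(alive,v0) | N0.N0=(alive,v1) N0.N1=(alive,v0) N0.N2=(alive,v0)
Op 6: gossip N2<->N1 -> N2.N0=(alive,v1) N2.N1=(alive,v0) N2.N2=(alive,v0) | N1.N0=(alive,v1) N1.N1=(alive,v0) N1.N2=(alive,v0)

Answer: N0=alive,1 N1=alive,0 N2=alive,0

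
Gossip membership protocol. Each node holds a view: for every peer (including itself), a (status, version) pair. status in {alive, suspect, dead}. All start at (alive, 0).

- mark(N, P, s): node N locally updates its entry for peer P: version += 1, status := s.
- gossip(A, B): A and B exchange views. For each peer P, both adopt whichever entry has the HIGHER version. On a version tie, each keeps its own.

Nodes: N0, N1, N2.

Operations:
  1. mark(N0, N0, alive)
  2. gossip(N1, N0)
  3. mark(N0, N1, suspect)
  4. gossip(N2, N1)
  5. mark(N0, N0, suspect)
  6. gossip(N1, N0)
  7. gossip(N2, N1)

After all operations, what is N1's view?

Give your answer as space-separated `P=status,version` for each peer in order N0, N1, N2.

Op 1: N0 marks N0=alive -> (alive,v1)
Op 2: gossip N1<->N0 -> N1.N0=(alive,v1) N1.N1=(alive,v0) N1.N2=(alive,v0) | N0.N0=(alive,v1) N0.N1=(alive,v0) N0.N2=(alive,v0)
Op 3: N0 marks N1=suspect -> (suspect,v1)
Op 4: gossip N2<->N1 -> N2.N0=(alive,v1) N2.N1=(alive,v0) N2.N2=(alive,v0) | N1.N0=(alive,v1) N1.N1=(alive,v0) N1.N2=(alive,v0)
Op 5: N0 marks N0=suspect -> (suspect,v2)
Op 6: gossip N1<->N0 -> N1.N0=(suspect,v2) N1.N1=(suspect,v1) N1.N2=(alive,v0) | N0.N0=(suspect,v2) N0.N1=(suspect,v1) N0.N2=(alive,v0)
Op 7: gossip N2<->N1 -> N2.N0=(suspect,v2) N2.N1=(suspect,v1) N2.N2=(alive,v0) | N1.N0=(suspect,v2) N1.N1=(suspect,v1) N1.N2=(alive,v0)

Answer: N0=suspect,2 N1=suspect,1 N2=alive,0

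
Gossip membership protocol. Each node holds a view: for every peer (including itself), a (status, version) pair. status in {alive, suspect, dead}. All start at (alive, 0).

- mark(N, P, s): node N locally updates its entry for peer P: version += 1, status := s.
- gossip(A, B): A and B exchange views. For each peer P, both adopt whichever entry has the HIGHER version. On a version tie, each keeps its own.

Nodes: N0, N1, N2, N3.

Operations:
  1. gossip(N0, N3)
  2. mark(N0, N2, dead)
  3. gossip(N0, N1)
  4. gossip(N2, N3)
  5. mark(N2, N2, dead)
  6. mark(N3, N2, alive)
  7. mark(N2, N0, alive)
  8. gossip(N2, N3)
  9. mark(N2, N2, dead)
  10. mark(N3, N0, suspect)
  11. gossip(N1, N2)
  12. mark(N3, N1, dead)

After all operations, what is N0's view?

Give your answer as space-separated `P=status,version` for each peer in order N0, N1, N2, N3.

Op 1: gossip N0<->N3 -> N0.N0=(alive,v0) N0.N1=(alive,v0) N0.N2=(alive,v0) N0.N3=(alive,v0) | N3.N0=(alive,v0) N3.N1=(alive,v0) N3.N2=(alive,v0) N3.N3=(alive,v0)
Op 2: N0 marks N2=dead -> (dead,v1)
Op 3: gossip N0<->N1 -> N0.N0=(alive,v0) N0.N1=(alive,v0) N0.N2=(dead,v1) N0.N3=(alive,v0) | N1.N0=(alive,v0) N1.N1=(alive,v0) N1.N2=(dead,v1) N1.N3=(alive,v0)
Op 4: gossip N2<->N3 -> N2.N0=(alive,v0) N2.N1=(alive,v0) N2.N2=(alive,v0) N2.N3=(alive,v0) | N3.N0=(alive,v0) N3.N1=(alive,v0) N3.N2=(alive,v0) N3.N3=(alive,v0)
Op 5: N2 marks N2=dead -> (dead,v1)
Op 6: N3 marks N2=alive -> (alive,v1)
Op 7: N2 marks N0=alive -> (alive,v1)
Op 8: gossip N2<->N3 -> N2.N0=(alive,v1) N2.N1=(alive,v0) N2.N2=(dead,v1) N2.N3=(alive,v0) | N3.N0=(alive,v1) N3.N1=(alive,v0) N3.N2=(alive,v1) N3.N3=(alive,v0)
Op 9: N2 marks N2=dead -> (dead,v2)
Op 10: N3 marks N0=suspect -> (suspect,v2)
Op 11: gossip N1<->N2 -> N1.N0=(alive,v1) N1.N1=(alive,v0) N1.N2=(dead,v2) N1.N3=(alive,v0) | N2.N0=(alive,v1) N2.N1=(alive,v0) N2.N2=(dead,v2) N2.N3=(alive,v0)
Op 12: N3 marks N1=dead -> (dead,v1)

Answer: N0=alive,0 N1=alive,0 N2=dead,1 N3=alive,0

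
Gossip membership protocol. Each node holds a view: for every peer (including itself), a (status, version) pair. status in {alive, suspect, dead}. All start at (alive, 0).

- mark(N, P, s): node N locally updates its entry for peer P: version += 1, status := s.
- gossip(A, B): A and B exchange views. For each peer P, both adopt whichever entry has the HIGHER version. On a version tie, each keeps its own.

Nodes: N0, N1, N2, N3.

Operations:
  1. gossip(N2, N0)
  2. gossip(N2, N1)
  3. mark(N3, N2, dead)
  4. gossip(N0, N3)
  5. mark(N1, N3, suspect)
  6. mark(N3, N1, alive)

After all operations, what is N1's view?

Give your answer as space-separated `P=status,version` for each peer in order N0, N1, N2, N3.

Op 1: gossip N2<->N0 -> N2.N0=(alive,v0) N2.N1=(alive,v0) N2.N2=(alive,v0) N2.N3=(alive,v0) | N0.N0=(alive,v0) N0.N1=(alive,v0) N0.N2=(alive,v0) N0.N3=(alive,v0)
Op 2: gossip N2<->N1 -> N2.N0=(alive,v0) N2.N1=(alive,v0) N2.N2=(alive,v0) N2.N3=(alive,v0) | N1.N0=(alive,v0) N1.N1=(alive,v0) N1.N2=(alive,v0) N1.N3=(alive,v0)
Op 3: N3 marks N2=dead -> (dead,v1)
Op 4: gossip N0<->N3 -> N0.N0=(alive,v0) N0.N1=(alive,v0) N0.N2=(dead,v1) N0.N3=(alive,v0) | N3.N0=(alive,v0) N3.N1=(alive,v0) N3.N2=(dead,v1) N3.N3=(alive,v0)
Op 5: N1 marks N3=suspect -> (suspect,v1)
Op 6: N3 marks N1=alive -> (alive,v1)

Answer: N0=alive,0 N1=alive,0 N2=alive,0 N3=suspect,1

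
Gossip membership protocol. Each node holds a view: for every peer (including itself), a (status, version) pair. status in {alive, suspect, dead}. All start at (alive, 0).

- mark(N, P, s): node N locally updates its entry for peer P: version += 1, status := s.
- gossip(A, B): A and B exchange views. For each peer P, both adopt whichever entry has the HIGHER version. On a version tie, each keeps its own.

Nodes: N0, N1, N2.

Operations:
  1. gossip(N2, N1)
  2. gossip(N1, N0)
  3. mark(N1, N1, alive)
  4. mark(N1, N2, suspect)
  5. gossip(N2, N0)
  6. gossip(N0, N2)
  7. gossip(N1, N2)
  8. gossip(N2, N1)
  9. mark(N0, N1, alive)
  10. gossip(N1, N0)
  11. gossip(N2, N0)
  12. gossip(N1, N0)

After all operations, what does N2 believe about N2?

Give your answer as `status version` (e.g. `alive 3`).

Answer: suspect 1

Derivation:
Op 1: gossip N2<->N1 -> N2.N0=(alive,v0) N2.N1=(alive,v0) N2.N2=(alive,v0) | N1.N0=(alive,v0) N1.N1=(alive,v0) N1.N2=(alive,v0)
Op 2: gossip N1<->N0 -> N1.N0=(alive,v0) N1.N1=(alive,v0) N1.N2=(alive,v0) | N0.N0=(alive,v0) N0.N1=(alive,v0) N0.N2=(alive,v0)
Op 3: N1 marks N1=alive -> (alive,v1)
Op 4: N1 marks N2=suspect -> (suspect,v1)
Op 5: gossip N2<->N0 -> N2.N0=(alive,v0) N2.N1=(alive,v0) N2.N2=(alive,v0) | N0.N0=(alive,v0) N0.N1=(alive,v0) N0.N2=(alive,v0)
Op 6: gossip N0<->N2 -> N0.N0=(alive,v0) N0.N1=(alive,v0) N0.N2=(alive,v0) | N2.N0=(alive,v0) N2.N1=(alive,v0) N2.N2=(alive,v0)
Op 7: gossip N1<->N2 -> N1.N0=(alive,v0) N1.N1=(alive,v1) N1.N2=(suspect,v1) | N2.N0=(alive,v0) N2.N1=(alive,v1) N2.N2=(suspect,v1)
Op 8: gossip N2<->N1 -> N2.N0=(alive,v0) N2.N1=(alive,v1) N2.N2=(suspect,v1) | N1.N0=(alive,v0) N1.N1=(alive,v1) N1.N2=(suspect,v1)
Op 9: N0 marks N1=alive -> (alive,v1)
Op 10: gossip N1<->N0 -> N1.N0=(alive,v0) N1.N1=(alive,v1) N1.N2=(suspect,v1) | N0.N0=(alive,v0) N0.N1=(alive,v1) N0.N2=(suspect,v1)
Op 11: gossip N2<->N0 -> N2.N0=(alive,v0) N2.N1=(alive,v1) N2.N2=(suspect,v1) | N0.N0=(alive,v0) N0.N1=(alive,v1) N0.N2=(suspect,v1)
Op 12: gossip N1<->N0 -> N1.N0=(alive,v0) N1.N1=(alive,v1) N1.N2=(suspect,v1) | N0.N0=(alive,v0) N0.N1=(alive,v1) N0.N2=(suspect,v1)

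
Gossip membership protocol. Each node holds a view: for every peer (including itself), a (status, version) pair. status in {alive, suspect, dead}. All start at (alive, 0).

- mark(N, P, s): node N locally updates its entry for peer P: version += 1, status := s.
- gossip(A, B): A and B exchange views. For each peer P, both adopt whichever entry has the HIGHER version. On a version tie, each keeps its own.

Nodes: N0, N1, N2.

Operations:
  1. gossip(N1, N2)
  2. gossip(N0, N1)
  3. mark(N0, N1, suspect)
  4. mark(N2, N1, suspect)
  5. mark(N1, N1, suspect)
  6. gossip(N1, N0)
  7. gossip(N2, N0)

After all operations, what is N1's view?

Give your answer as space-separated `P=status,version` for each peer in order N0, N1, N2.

Op 1: gossip N1<->N2 -> N1.N0=(alive,v0) N1.N1=(alive,v0) N1.N2=(alive,v0) | N2.N0=(alive,v0) N2.N1=(alive,v0) N2.N2=(alive,v0)
Op 2: gossip N0<->N1 -> N0.N0=(alive,v0) N0.N1=(alive,v0) N0.N2=(alive,v0) | N1.N0=(alive,v0) N1.N1=(alive,v0) N1.N2=(alive,v0)
Op 3: N0 marks N1=suspect -> (suspect,v1)
Op 4: N2 marks N1=suspect -> (suspect,v1)
Op 5: N1 marks N1=suspect -> (suspect,v1)
Op 6: gossip N1<->N0 -> N1.N0=(alive,v0) N1.N1=(suspect,v1) N1.N2=(alive,v0) | N0.N0=(alive,v0) N0.N1=(suspect,v1) N0.N2=(alive,v0)
Op 7: gossip N2<->N0 -> N2.N0=(alive,v0) N2.N1=(suspect,v1) N2.N2=(alive,v0) | N0.N0=(alive,v0) N0.N1=(suspect,v1) N0.N2=(alive,v0)

Answer: N0=alive,0 N1=suspect,1 N2=alive,0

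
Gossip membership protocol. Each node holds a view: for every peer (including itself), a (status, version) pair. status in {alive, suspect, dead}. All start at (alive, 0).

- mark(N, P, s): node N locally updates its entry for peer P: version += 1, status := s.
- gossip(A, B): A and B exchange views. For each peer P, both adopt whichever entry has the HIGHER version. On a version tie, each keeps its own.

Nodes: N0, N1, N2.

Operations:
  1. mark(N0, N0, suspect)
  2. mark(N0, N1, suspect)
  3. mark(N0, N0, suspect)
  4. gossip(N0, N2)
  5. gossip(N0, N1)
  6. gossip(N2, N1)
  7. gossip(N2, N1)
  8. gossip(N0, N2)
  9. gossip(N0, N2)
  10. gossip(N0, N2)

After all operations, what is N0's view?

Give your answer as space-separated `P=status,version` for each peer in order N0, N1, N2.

Answer: N0=suspect,2 N1=suspect,1 N2=alive,0

Derivation:
Op 1: N0 marks N0=suspect -> (suspect,v1)
Op 2: N0 marks N1=suspect -> (suspect,v1)
Op 3: N0 marks N0=suspect -> (suspect,v2)
Op 4: gossip N0<->N2 -> N0.N0=(suspect,v2) N0.N1=(suspect,v1) N0.N2=(alive,v0) | N2.N0=(suspect,v2) N2.N1=(suspect,v1) N2.N2=(alive,v0)
Op 5: gossip N0<->N1 -> N0.N0=(suspect,v2) N0.N1=(suspect,v1) N0.N2=(alive,v0) | N1.N0=(suspect,v2) N1.N1=(suspect,v1) N1.N2=(alive,v0)
Op 6: gossip N2<->N1 -> N2.N0=(suspect,v2) N2.N1=(suspect,v1) N2.N2=(alive,v0) | N1.N0=(suspect,v2) N1.N1=(suspect,v1) N1.N2=(alive,v0)
Op 7: gossip N2<->N1 -> N2.N0=(suspect,v2) N2.N1=(suspect,v1) N2.N2=(alive,v0) | N1.N0=(suspect,v2) N1.N1=(suspect,v1) N1.N2=(alive,v0)
Op 8: gossip N0<->N2 -> N0.N0=(suspect,v2) N0.N1=(suspect,v1) N0.N2=(alive,v0) | N2.N0=(suspect,v2) N2.N1=(suspect,v1) N2.N2=(alive,v0)
Op 9: gossip N0<->N2 -> N0.N0=(suspect,v2) N0.N1=(suspect,v1) N0.N2=(alive,v0) | N2.N0=(suspect,v2) N2.N1=(suspect,v1) N2.N2=(alive,v0)
Op 10: gossip N0<->N2 -> N0.N0=(suspect,v2) N0.N1=(suspect,v1) N0.N2=(alive,v0) | N2.N0=(suspect,v2) N2.N1=(suspect,v1) N2.N2=(alive,v0)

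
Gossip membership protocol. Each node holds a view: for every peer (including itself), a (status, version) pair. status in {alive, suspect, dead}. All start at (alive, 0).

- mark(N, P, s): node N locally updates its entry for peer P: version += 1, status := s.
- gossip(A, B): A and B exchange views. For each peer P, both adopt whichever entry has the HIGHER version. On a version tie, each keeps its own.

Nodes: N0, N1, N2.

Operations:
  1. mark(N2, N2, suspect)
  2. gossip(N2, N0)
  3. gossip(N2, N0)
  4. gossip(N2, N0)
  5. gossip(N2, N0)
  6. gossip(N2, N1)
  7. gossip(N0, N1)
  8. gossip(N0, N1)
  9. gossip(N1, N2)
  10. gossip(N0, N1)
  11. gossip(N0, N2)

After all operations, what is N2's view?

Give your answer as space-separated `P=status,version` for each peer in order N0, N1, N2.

Answer: N0=alive,0 N1=alive,0 N2=suspect,1

Derivation:
Op 1: N2 marks N2=suspect -> (suspect,v1)
Op 2: gossip N2<->N0 -> N2.N0=(alive,v0) N2.N1=(alive,v0) N2.N2=(suspect,v1) | N0.N0=(alive,v0) N0.N1=(alive,v0) N0.N2=(suspect,v1)
Op 3: gossip N2<->N0 -> N2.N0=(alive,v0) N2.N1=(alive,v0) N2.N2=(suspect,v1) | N0.N0=(alive,v0) N0.N1=(alive,v0) N0.N2=(suspect,v1)
Op 4: gossip N2<->N0 -> N2.N0=(alive,v0) N2.N1=(alive,v0) N2.N2=(suspect,v1) | N0.N0=(alive,v0) N0.N1=(alive,v0) N0.N2=(suspect,v1)
Op 5: gossip N2<->N0 -> N2.N0=(alive,v0) N2.N1=(alive,v0) N2.N2=(suspect,v1) | N0.N0=(alive,v0) N0.N1=(alive,v0) N0.N2=(suspect,v1)
Op 6: gossip N2<->N1 -> N2.N0=(alive,v0) N2.N1=(alive,v0) N2.N2=(suspect,v1) | N1.N0=(alive,v0) N1.N1=(alive,v0) N1.N2=(suspect,v1)
Op 7: gossip N0<->N1 -> N0.N0=(alive,v0) N0.N1=(alive,v0) N0.N2=(suspect,v1) | N1.N0=(alive,v0) N1.N1=(alive,v0) N1.N2=(suspect,v1)
Op 8: gossip N0<->N1 -> N0.N0=(alive,v0) N0.N1=(alive,v0) N0.N2=(suspect,v1) | N1.N0=(alive,v0) N1.N1=(alive,v0) N1.N2=(suspect,v1)
Op 9: gossip N1<->N2 -> N1.N0=(alive,v0) N1.N1=(alive,v0) N1.N2=(suspect,v1) | N2.N0=(alive,v0) N2.N1=(alive,v0) N2.N2=(suspect,v1)
Op 10: gossip N0<->N1 -> N0.N0=(alive,v0) N0.N1=(alive,v0) N0.N2=(suspect,v1) | N1.N0=(alive,v0) N1.N1=(alive,v0) N1.N2=(suspect,v1)
Op 11: gossip N0<->N2 -> N0.N0=(alive,v0) N0.N1=(alive,v0) N0.N2=(suspect,v1) | N2.N0=(alive,v0) N2.N1=(alive,v0) N2.N2=(suspect,v1)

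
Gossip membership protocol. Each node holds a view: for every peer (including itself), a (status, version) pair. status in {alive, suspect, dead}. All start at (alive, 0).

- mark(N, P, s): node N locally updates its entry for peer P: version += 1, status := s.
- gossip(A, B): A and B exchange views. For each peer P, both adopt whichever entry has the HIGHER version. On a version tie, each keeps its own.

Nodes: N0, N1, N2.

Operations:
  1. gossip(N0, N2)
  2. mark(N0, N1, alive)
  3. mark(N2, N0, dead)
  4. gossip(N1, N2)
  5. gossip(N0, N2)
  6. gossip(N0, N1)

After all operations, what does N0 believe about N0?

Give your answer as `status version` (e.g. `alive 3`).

Op 1: gossip N0<->N2 -> N0.N0=(alive,v0) N0.N1=(alive,v0) N0.N2=(alive,v0) | N2.N0=(alive,v0) N2.N1=(alive,v0) N2.N2=(alive,v0)
Op 2: N0 marks N1=alive -> (alive,v1)
Op 3: N2 marks N0=dead -> (dead,v1)
Op 4: gossip N1<->N2 -> N1.N0=(dead,v1) N1.N1=(alive,v0) N1.N2=(alive,v0) | N2.N0=(dead,v1) N2.N1=(alive,v0) N2.N2=(alive,v0)
Op 5: gossip N0<->N2 -> N0.N0=(dead,v1) N0.N1=(alive,v1) N0.N2=(alive,v0) | N2.N0=(dead,v1) N2.N1=(alive,v1) N2.N2=(alive,v0)
Op 6: gossip N0<->N1 -> N0.N0=(dead,v1) N0.N1=(alive,v1) N0.N2=(alive,v0) | N1.N0=(dead,v1) N1.N1=(alive,v1) N1.N2=(alive,v0)

Answer: dead 1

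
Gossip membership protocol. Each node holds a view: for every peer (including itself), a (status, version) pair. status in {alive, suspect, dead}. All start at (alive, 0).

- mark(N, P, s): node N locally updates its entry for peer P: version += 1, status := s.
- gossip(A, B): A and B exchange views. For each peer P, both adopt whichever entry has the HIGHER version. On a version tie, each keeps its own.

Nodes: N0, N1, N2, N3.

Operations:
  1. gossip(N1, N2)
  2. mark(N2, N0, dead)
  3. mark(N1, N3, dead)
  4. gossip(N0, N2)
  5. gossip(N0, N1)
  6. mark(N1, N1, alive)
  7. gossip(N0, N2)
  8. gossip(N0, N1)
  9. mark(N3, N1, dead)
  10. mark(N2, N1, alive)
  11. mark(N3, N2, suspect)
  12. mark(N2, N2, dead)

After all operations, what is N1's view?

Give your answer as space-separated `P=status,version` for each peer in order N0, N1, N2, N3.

Op 1: gossip N1<->N2 -> N1.N0=(alive,v0) N1.N1=(alive,v0) N1.N2=(alive,v0) N1.N3=(alive,v0) | N2.N0=(alive,v0) N2.N1=(alive,v0) N2.N2=(alive,v0) N2.N3=(alive,v0)
Op 2: N2 marks N0=dead -> (dead,v1)
Op 3: N1 marks N3=dead -> (dead,v1)
Op 4: gossip N0<->N2 -> N0.N0=(dead,v1) N0.N1=(alive,v0) N0.N2=(alive,v0) N0.N3=(alive,v0) | N2.N0=(dead,v1) N2.N1=(alive,v0) N2.N2=(alive,v0) N2.N3=(alive,v0)
Op 5: gossip N0<->N1 -> N0.N0=(dead,v1) N0.N1=(alive,v0) N0.N2=(alive,v0) N0.N3=(dead,v1) | N1.N0=(dead,v1) N1.N1=(alive,v0) N1.N2=(alive,v0) N1.N3=(dead,v1)
Op 6: N1 marks N1=alive -> (alive,v1)
Op 7: gossip N0<->N2 -> N0.N0=(dead,v1) N0.N1=(alive,v0) N0.N2=(alive,v0) N0.N3=(dead,v1) | N2.N0=(dead,v1) N2.N1=(alive,v0) N2.N2=(alive,v0) N2.N3=(dead,v1)
Op 8: gossip N0<->N1 -> N0.N0=(dead,v1) N0.N1=(alive,v1) N0.N2=(alive,v0) N0.N3=(dead,v1) | N1.N0=(dead,v1) N1.N1=(alive,v1) N1.N2=(alive,v0) N1.N3=(dead,v1)
Op 9: N3 marks N1=dead -> (dead,v1)
Op 10: N2 marks N1=alive -> (alive,v1)
Op 11: N3 marks N2=suspect -> (suspect,v1)
Op 12: N2 marks N2=dead -> (dead,v1)

Answer: N0=dead,1 N1=alive,1 N2=alive,0 N3=dead,1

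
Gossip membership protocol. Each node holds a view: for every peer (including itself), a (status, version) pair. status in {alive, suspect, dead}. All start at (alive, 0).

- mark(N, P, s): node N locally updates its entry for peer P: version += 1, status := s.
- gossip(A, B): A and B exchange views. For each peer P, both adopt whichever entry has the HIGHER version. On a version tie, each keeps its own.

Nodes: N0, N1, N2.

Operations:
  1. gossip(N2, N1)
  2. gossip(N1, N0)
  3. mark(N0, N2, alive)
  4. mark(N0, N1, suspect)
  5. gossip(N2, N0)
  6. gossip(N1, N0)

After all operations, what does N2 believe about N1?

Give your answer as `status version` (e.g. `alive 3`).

Op 1: gossip N2<->N1 -> N2.N0=(alive,v0) N2.N1=(alive,v0) N2.N2=(alive,v0) | N1.N0=(alive,v0) N1.N1=(alive,v0) N1.N2=(alive,v0)
Op 2: gossip N1<->N0 -> N1.N0=(alive,v0) N1.N1=(alive,v0) N1.N2=(alive,v0) | N0.N0=(alive,v0) N0.N1=(alive,v0) N0.N2=(alive,v0)
Op 3: N0 marks N2=alive -> (alive,v1)
Op 4: N0 marks N1=suspect -> (suspect,v1)
Op 5: gossip N2<->N0 -> N2.N0=(alive,v0) N2.N1=(suspect,v1) N2.N2=(alive,v1) | N0.N0=(alive,v0) N0.N1=(suspect,v1) N0.N2=(alive,v1)
Op 6: gossip N1<->N0 -> N1.N0=(alive,v0) N1.N1=(suspect,v1) N1.N2=(alive,v1) | N0.N0=(alive,v0) N0.N1=(suspect,v1) N0.N2=(alive,v1)

Answer: suspect 1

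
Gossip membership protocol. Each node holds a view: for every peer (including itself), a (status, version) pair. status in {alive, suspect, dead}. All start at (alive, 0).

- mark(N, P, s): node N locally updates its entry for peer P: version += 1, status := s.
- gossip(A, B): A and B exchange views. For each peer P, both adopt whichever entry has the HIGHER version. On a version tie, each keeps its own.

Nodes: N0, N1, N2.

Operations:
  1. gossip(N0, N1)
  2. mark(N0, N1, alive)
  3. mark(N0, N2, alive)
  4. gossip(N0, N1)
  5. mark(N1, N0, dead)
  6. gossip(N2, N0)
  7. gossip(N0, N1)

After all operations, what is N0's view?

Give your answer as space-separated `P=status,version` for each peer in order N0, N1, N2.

Answer: N0=dead,1 N1=alive,1 N2=alive,1

Derivation:
Op 1: gossip N0<->N1 -> N0.N0=(alive,v0) N0.N1=(alive,v0) N0.N2=(alive,v0) | N1.N0=(alive,v0) N1.N1=(alive,v0) N1.N2=(alive,v0)
Op 2: N0 marks N1=alive -> (alive,v1)
Op 3: N0 marks N2=alive -> (alive,v1)
Op 4: gossip N0<->N1 -> N0.N0=(alive,v0) N0.N1=(alive,v1) N0.N2=(alive,v1) | N1.N0=(alive,v0) N1.N1=(alive,v1) N1.N2=(alive,v1)
Op 5: N1 marks N0=dead -> (dead,v1)
Op 6: gossip N2<->N0 -> N2.N0=(alive,v0) N2.N1=(alive,v1) N2.N2=(alive,v1) | N0.N0=(alive,v0) N0.N1=(alive,v1) N0.N2=(alive,v1)
Op 7: gossip N0<->N1 -> N0.N0=(dead,v1) N0.N1=(alive,v1) N0.N2=(alive,v1) | N1.N0=(dead,v1) N1.N1=(alive,v1) N1.N2=(alive,v1)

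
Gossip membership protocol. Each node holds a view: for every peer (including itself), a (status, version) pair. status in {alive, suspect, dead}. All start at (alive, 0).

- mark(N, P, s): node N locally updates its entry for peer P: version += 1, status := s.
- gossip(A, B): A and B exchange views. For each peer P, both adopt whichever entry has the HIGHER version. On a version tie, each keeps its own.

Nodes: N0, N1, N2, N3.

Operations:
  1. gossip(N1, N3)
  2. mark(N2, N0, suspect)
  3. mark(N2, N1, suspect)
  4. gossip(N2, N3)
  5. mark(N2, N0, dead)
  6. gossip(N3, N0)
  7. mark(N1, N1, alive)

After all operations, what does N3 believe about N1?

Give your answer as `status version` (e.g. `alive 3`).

Answer: suspect 1

Derivation:
Op 1: gossip N1<->N3 -> N1.N0=(alive,v0) N1.N1=(alive,v0) N1.N2=(alive,v0) N1.N3=(alive,v0) | N3.N0=(alive,v0) N3.N1=(alive,v0) N3.N2=(alive,v0) N3.N3=(alive,v0)
Op 2: N2 marks N0=suspect -> (suspect,v1)
Op 3: N2 marks N1=suspect -> (suspect,v1)
Op 4: gossip N2<->N3 -> N2.N0=(suspect,v1) N2.N1=(suspect,v1) N2.N2=(alive,v0) N2.N3=(alive,v0) | N3.N0=(suspect,v1) N3.N1=(suspect,v1) N3.N2=(alive,v0) N3.N3=(alive,v0)
Op 5: N2 marks N0=dead -> (dead,v2)
Op 6: gossip N3<->N0 -> N3.N0=(suspect,v1) N3.N1=(suspect,v1) N3.N2=(alive,v0) N3.N3=(alive,v0) | N0.N0=(suspect,v1) N0.N1=(suspect,v1) N0.N2=(alive,v0) N0.N3=(alive,v0)
Op 7: N1 marks N1=alive -> (alive,v1)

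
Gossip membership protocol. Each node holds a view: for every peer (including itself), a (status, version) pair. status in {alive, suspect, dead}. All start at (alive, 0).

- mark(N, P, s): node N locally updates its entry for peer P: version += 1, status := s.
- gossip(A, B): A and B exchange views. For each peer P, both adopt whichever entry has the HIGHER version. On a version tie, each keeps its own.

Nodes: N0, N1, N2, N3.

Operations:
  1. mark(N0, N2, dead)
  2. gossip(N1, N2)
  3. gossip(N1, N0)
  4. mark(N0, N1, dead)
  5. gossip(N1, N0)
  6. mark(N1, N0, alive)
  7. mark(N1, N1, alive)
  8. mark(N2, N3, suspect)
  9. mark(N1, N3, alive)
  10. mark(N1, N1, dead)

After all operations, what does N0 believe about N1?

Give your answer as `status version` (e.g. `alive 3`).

Answer: dead 1

Derivation:
Op 1: N0 marks N2=dead -> (dead,v1)
Op 2: gossip N1<->N2 -> N1.N0=(alive,v0) N1.N1=(alive,v0) N1.N2=(alive,v0) N1.N3=(alive,v0) | N2.N0=(alive,v0) N2.N1=(alive,v0) N2.N2=(alive,v0) N2.N3=(alive,v0)
Op 3: gossip N1<->N0 -> N1.N0=(alive,v0) N1.N1=(alive,v0) N1.N2=(dead,v1) N1.N3=(alive,v0) | N0.N0=(alive,v0) N0.N1=(alive,v0) N0.N2=(dead,v1) N0.N3=(alive,v0)
Op 4: N0 marks N1=dead -> (dead,v1)
Op 5: gossip N1<->N0 -> N1.N0=(alive,v0) N1.N1=(dead,v1) N1.N2=(dead,v1) N1.N3=(alive,v0) | N0.N0=(alive,v0) N0.N1=(dead,v1) N0.N2=(dead,v1) N0.N3=(alive,v0)
Op 6: N1 marks N0=alive -> (alive,v1)
Op 7: N1 marks N1=alive -> (alive,v2)
Op 8: N2 marks N3=suspect -> (suspect,v1)
Op 9: N1 marks N3=alive -> (alive,v1)
Op 10: N1 marks N1=dead -> (dead,v3)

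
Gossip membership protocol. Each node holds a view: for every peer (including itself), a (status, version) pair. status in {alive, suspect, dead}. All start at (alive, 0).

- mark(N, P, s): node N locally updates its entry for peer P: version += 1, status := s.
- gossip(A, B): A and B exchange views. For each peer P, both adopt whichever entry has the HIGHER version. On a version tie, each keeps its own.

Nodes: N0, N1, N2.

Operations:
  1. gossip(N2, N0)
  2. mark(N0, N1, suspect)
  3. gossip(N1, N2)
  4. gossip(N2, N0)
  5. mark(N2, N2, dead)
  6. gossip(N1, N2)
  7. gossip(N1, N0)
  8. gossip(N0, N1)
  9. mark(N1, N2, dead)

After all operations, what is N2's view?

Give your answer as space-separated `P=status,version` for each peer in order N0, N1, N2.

Answer: N0=alive,0 N1=suspect,1 N2=dead,1

Derivation:
Op 1: gossip N2<->N0 -> N2.N0=(alive,v0) N2.N1=(alive,v0) N2.N2=(alive,v0) | N0.N0=(alive,v0) N0.N1=(alive,v0) N0.N2=(alive,v0)
Op 2: N0 marks N1=suspect -> (suspect,v1)
Op 3: gossip N1<->N2 -> N1.N0=(alive,v0) N1.N1=(alive,v0) N1.N2=(alive,v0) | N2.N0=(alive,v0) N2.N1=(alive,v0) N2.N2=(alive,v0)
Op 4: gossip N2<->N0 -> N2.N0=(alive,v0) N2.N1=(suspect,v1) N2.N2=(alive,v0) | N0.N0=(alive,v0) N0.N1=(suspect,v1) N0.N2=(alive,v0)
Op 5: N2 marks N2=dead -> (dead,v1)
Op 6: gossip N1<->N2 -> N1.N0=(alive,v0) N1.N1=(suspect,v1) N1.N2=(dead,v1) | N2.N0=(alive,v0) N2.N1=(suspect,v1) N2.N2=(dead,v1)
Op 7: gossip N1<->N0 -> N1.N0=(alive,v0) N1.N1=(suspect,v1) N1.N2=(dead,v1) | N0.N0=(alive,v0) N0.N1=(suspect,v1) N0.N2=(dead,v1)
Op 8: gossip N0<->N1 -> N0.N0=(alive,v0) N0.N1=(suspect,v1) N0.N2=(dead,v1) | N1.N0=(alive,v0) N1.N1=(suspect,v1) N1.N2=(dead,v1)
Op 9: N1 marks N2=dead -> (dead,v2)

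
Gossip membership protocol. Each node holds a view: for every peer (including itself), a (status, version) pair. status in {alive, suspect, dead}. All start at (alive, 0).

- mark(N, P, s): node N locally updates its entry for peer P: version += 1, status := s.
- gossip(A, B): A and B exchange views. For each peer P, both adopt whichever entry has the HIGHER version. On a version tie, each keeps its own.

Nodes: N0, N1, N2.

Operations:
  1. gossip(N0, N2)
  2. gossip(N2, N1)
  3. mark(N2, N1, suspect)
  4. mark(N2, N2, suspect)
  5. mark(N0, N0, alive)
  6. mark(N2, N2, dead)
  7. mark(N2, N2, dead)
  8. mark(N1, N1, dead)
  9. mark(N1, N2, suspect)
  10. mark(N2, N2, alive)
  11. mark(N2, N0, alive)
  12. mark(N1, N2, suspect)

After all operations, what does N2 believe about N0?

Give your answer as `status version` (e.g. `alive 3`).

Op 1: gossip N0<->N2 -> N0.N0=(alive,v0) N0.N1=(alive,v0) N0.N2=(alive,v0) | N2.N0=(alive,v0) N2.N1=(alive,v0) N2.N2=(alive,v0)
Op 2: gossip N2<->N1 -> N2.N0=(alive,v0) N2.N1=(alive,v0) N2.N2=(alive,v0) | N1.N0=(alive,v0) N1.N1=(alive,v0) N1.N2=(alive,v0)
Op 3: N2 marks N1=suspect -> (suspect,v1)
Op 4: N2 marks N2=suspect -> (suspect,v1)
Op 5: N0 marks N0=alive -> (alive,v1)
Op 6: N2 marks N2=dead -> (dead,v2)
Op 7: N2 marks N2=dead -> (dead,v3)
Op 8: N1 marks N1=dead -> (dead,v1)
Op 9: N1 marks N2=suspect -> (suspect,v1)
Op 10: N2 marks N2=alive -> (alive,v4)
Op 11: N2 marks N0=alive -> (alive,v1)
Op 12: N1 marks N2=suspect -> (suspect,v2)

Answer: alive 1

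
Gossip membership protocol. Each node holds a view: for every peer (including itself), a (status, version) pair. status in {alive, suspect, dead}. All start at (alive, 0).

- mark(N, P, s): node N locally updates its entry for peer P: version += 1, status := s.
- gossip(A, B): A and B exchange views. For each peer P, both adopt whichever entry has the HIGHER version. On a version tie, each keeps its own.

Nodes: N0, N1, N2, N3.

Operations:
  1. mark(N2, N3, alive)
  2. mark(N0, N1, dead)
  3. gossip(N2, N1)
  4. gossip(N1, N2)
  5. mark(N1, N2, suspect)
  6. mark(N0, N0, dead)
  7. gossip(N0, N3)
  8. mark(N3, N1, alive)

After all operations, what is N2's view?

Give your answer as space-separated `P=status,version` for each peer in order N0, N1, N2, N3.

Answer: N0=alive,0 N1=alive,0 N2=alive,0 N3=alive,1

Derivation:
Op 1: N2 marks N3=alive -> (alive,v1)
Op 2: N0 marks N1=dead -> (dead,v1)
Op 3: gossip N2<->N1 -> N2.N0=(alive,v0) N2.N1=(alive,v0) N2.N2=(alive,v0) N2.N3=(alive,v1) | N1.N0=(alive,v0) N1.N1=(alive,v0) N1.N2=(alive,v0) N1.N3=(alive,v1)
Op 4: gossip N1<->N2 -> N1.N0=(alive,v0) N1.N1=(alive,v0) N1.N2=(alive,v0) N1.N3=(alive,v1) | N2.N0=(alive,v0) N2.N1=(alive,v0) N2.N2=(alive,v0) N2.N3=(alive,v1)
Op 5: N1 marks N2=suspect -> (suspect,v1)
Op 6: N0 marks N0=dead -> (dead,v1)
Op 7: gossip N0<->N3 -> N0.N0=(dead,v1) N0.N1=(dead,v1) N0.N2=(alive,v0) N0.N3=(alive,v0) | N3.N0=(dead,v1) N3.N1=(dead,v1) N3.N2=(alive,v0) N3.N3=(alive,v0)
Op 8: N3 marks N1=alive -> (alive,v2)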